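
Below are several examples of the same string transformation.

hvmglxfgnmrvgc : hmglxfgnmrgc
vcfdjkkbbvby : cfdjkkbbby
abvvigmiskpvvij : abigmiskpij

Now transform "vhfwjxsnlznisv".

hfwjxsnlznis

Looking at the pairs, the operation is to remove every "v".
Doing the same to "vhfwjxsnlznisv": "hfwjxsnlznis".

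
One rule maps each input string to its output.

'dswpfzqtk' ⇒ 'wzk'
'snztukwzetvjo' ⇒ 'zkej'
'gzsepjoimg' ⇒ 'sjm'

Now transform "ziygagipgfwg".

Each output is the input with this applied: keep one character in every 3, starting at position 3 (positions 3rd, 6th, 9th, ...).
"ziygagipgfwg" → "yggg".

yggg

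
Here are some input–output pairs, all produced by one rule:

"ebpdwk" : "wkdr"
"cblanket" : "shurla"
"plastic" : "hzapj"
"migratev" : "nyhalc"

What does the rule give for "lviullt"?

The pattern: shift every letter 7 places forward in the alphabet (wrapping around), then delete the first 2 characters.
Working it through for "lviullt": intermediate "scpbssa", final "pbssa".

pbssa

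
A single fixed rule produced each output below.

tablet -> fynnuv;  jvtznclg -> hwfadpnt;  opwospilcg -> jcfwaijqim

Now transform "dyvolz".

iftxsp

In each case the input is transformed by: shift every letter 6 places backward in the alphabet (wrapping around), then swap the front and back halves of the string.
On "dyvolz": the first step gives "xspift", and the second then gives "iftxsp".
(Check on "opwospilcg": → "ijqimjcfwa" → "jcfwaijqim" ✓)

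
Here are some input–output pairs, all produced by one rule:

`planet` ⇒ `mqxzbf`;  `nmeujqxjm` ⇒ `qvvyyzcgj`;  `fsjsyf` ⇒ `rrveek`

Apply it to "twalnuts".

Looking at the pairs, the operation is to sort the characters into alphabetical order, then shift every letter 12 places forward in the alphabet (wrapping around).
On "twalnuts": the first step gives "alnsttuw", and the second then gives "mxzeffgi".
(Check on "fsjsyf": → "ffjssy" → "rrveek" ✓)

mxzeffgi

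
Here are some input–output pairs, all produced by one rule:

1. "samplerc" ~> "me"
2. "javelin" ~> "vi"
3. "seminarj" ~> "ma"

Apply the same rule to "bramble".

The rule is to keep one character in every 3, starting at position 3 (positions 3rd, 6th, 9th, ...).
On "bramble" that produces "al".

al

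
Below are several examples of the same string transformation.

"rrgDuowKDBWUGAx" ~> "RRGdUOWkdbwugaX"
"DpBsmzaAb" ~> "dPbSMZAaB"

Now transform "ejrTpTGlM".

EJRtPtgLm

Looking at the pairs, the operation is to flip the case of every letter.
Doing the same to "ejrTpTGlM": "EJRtPtgLm".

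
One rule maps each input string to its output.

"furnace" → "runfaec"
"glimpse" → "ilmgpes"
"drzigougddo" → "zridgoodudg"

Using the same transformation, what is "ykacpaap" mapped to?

akcyppaa

Rule — move the first 2 characters to the end (rotate left by 2), then take characters alternately from the front and the back (1st, last, 2nd, 2nd-last, ...).
On "ykacpaap": the first step gives "acpaapyk", and the second then gives "akcyppaa".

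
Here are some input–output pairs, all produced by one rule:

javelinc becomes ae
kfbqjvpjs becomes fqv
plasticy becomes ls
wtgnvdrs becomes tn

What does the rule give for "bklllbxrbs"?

klb

Looking at the pairs, the operation is to delete the last 3 characters, then keep every other character starting from the second (positions 2nd, 4th, 6th, ...).
Applying both steps to "bklllbxrbs": "bklllbx", then "klb".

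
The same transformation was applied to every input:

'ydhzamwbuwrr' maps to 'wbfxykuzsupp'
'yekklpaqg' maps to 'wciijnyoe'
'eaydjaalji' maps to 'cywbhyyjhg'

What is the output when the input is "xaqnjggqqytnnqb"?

The pattern: shift every letter 2 places backward in the alphabet (wrapping around).
For "xaqnjggqqytnnqb" the result is "vyolheeoowrlloz".

vyolheeoowrlloz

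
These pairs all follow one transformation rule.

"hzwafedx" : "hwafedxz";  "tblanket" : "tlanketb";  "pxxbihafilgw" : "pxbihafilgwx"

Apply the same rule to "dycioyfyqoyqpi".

dcioyfyqoyqpiy

The rule is to move the first character to the end, then swap the first and last characters.
On "dycioyfyqoyqpi": the first step gives "ycioyfyqoyqpid", and the second then gives "dcioyfyqoyqpiy".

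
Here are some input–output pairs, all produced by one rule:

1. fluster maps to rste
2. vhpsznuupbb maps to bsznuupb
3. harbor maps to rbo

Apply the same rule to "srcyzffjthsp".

pyzffjths

Rule — delete the first 3 characters, then move the last character to the front.
"srcyzffjthsp" → "yzffjthsp" → "pyzffjths".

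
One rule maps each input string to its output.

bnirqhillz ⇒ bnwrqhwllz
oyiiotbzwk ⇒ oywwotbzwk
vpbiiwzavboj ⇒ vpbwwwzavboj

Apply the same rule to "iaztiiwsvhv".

In each case the input is transformed by: replace every "i" with "w".
For "iaztiiwsvhv" the result is "waztwwwsvhv".

waztwwwsvhv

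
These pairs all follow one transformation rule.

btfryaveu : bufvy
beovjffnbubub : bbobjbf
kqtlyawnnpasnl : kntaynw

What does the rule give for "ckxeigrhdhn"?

cnxdir

What's happening: keep every other character starting from the first (positions 1st, 3rd, 5th, ...), then take characters alternately from the front and the back (1st, last, 2nd, 2nd-last, ...).
For "ckxeigrhdhn" the result is "cnxdir".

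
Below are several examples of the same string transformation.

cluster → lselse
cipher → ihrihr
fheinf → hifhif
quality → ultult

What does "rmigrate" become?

Each output is the input with this applied: keep every other character starting from the second (positions 2nd, 4th, 6th, ...), then write the whole string twice.
"rmigrate" → "mgae" → "mgaemgae".

mgaemgae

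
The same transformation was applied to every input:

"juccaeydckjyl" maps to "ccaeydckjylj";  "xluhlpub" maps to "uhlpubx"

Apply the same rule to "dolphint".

The rule is to move the first character to the end, then delete the first character.
Applying both steps to "dolphint": "olphintd", then "lphintd".

lphintd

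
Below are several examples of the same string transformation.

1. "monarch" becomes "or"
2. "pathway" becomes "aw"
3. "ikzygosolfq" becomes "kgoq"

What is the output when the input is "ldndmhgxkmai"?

In each case the input is transformed by: keep one character in every 3, starting at position 2 (positions 2nd, 5th, 8th, ...).
So "ldndmhgxkmai" becomes "dmxa".

dmxa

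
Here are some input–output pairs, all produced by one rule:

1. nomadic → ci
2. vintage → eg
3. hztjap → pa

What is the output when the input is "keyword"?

dr

The rule is to reverse the string, then keep only the first 2 characters.
Applying that to "keyword" gives "dr".
(Check on "hztjap": → "pajtzh" → "pa" ✓)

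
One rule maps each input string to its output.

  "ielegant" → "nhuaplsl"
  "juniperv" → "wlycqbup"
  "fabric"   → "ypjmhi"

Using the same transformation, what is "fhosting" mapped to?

apunmovz

Rule — swap the front and back halves of the string, then shift every letter 7 places forward in the alphabet (wrapping around).
For "fhosting", step one produces "tingfhos"; step two turns that into "apunmovz".
(Check on "juniperv": → "pervjuni" → "wlycqbup" ✓)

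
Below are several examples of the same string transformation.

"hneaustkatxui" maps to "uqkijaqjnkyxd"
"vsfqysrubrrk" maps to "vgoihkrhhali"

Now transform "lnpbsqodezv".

frigetuplbd

The transformation: shift every letter 10 places backward in the alphabet (wrapping around), then move the first 2 characters to the end (rotate left by 2).
Starting from "lnpbsqodezv": after the first operation, "bdfrigetupl"; after the second, "frigetuplbd".
(Check on "vsfqysrubrrk": → "livgoihkrhha" → "vgoihkrhhali" ✓)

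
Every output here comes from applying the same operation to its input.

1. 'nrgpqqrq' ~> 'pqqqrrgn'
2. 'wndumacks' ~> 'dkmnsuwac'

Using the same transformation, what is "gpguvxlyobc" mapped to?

gglopuvxybc

What's happening: sort the characters into alphabetical order, then move the first 2 characters to the end (rotate left by 2).
On "gpguvxlyobc": the first step gives "bcgglopuvxy", and the second then gives "gglopuvxybc".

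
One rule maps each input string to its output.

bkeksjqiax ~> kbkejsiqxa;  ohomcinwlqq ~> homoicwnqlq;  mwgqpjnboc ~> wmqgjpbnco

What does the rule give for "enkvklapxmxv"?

nevklkpamxvx

Each output is the input with this applied: swap each adjacent pair of characters (1↔2, 3↔4, ...).
Applying that to "enkvklapxmxv" gives "nevklkpamxvx".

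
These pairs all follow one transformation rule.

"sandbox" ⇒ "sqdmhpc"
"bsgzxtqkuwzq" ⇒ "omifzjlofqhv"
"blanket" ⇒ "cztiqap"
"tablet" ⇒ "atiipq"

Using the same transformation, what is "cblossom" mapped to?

The pattern: shift every letter 11 places backward in the alphabet (wrapping around), then move the first 3 characters to the end (rotate left by 3).
On "cblossom": the first step gives "rqadhhdb", and the second then gives "dhhdbrqa".

dhhdbrqa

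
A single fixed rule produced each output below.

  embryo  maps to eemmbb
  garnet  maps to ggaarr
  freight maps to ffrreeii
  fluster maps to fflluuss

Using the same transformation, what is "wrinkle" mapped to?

wwrriinn

What's happening: delete the last 3 characters, then double every character.
For "wrinkle", step one produces "wrin"; step two turns that into "wwrriinn".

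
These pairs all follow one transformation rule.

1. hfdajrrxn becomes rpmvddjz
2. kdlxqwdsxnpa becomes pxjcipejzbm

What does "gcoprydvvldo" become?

oabdkphhxpa

Rule — shift every letter 12 places forward in the alphabet (wrapping around), then delete the first character.
"gcoprydvvldo" → "soabdkphhxpa" → "oabdkphhxpa".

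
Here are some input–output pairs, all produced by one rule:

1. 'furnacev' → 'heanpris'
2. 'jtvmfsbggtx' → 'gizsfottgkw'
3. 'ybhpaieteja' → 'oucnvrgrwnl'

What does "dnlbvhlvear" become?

Looking at the pairs, the operation is to move the first character to the end, then shift every letter 13 places forward in the alphabet (wrapping around) — i.e. ROT13.
"dnlbvhlvear" → "nlbvhlveard" → "ayoiuyirneq".

ayoiuyirneq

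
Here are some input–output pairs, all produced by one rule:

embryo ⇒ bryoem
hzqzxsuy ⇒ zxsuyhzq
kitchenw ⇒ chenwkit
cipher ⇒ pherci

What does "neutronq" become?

What's happening: move the last character to the front, then swap the front and back halves of the string.
Applying both steps to "neutronq": "qneutron", then "tronqneu".
(Check on "embryo": → "oembry" → "bryoem" ✓)

tronqneu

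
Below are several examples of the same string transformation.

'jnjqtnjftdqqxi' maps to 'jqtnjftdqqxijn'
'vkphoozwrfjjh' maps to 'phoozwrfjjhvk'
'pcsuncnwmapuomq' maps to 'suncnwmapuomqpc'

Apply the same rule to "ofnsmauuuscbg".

In each case the input is transformed by: move the first 2 characters to the end (rotate left by 2).
So "ofnsmauuuscbg" becomes "nsmauuuscbgof".

nsmauuuscbgof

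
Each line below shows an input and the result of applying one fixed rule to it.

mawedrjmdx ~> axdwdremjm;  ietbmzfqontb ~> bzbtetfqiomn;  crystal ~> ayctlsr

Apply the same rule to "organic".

arcogni

What's happening: sort the characters into alphabetical order, then take characters alternately from the front and the back (1st, last, 2nd, 2nd-last, ...).
"organic" → "acginor" → "arcogni".
(Check on "ietbmzfqontb": → "bbefimnoqttz" → "bzbtetfqiomn" ✓)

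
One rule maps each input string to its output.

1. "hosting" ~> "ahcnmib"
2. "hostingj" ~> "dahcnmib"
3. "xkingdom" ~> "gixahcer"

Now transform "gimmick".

Rule — shift every letter 6 places backward in the alphabet (wrapping around), then reverse the string.
On "gimmick": the first step gives "acggcwe", and the second then gives "ewcggca".

ewcggca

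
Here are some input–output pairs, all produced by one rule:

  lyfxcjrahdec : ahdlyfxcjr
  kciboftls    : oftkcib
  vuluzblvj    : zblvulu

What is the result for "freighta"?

ighfre

The transformation: delete the last 2 characters, then move the last 3 characters to the front (rotate right by 3).
Applying both steps to "freighta": "freigh", then "ighfre".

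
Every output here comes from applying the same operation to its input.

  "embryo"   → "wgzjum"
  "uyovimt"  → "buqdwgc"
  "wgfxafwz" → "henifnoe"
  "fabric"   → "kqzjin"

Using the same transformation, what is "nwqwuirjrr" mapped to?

What's happening: reverse the string, then shift every letter 8 places forward in the alphabet (wrapping around).
For "nwqwuirjrr", step one produces "rrjriuwqwn"; step two turns that into "zzrzqceyev".

zzrzqceyev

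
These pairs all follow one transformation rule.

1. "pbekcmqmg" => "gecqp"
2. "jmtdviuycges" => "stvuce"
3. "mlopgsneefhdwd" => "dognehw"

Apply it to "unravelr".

rrvl

Rule — swap the first and last characters, then keep every other character starting from the first (positions 1st, 3rd, 5th, ...).
Doing the same to "unravelr": "rrvl".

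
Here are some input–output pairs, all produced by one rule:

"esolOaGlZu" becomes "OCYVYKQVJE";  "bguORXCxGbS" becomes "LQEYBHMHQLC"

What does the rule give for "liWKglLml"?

VSGUQVVWV

The rule is to shift every letter 10 places forward in the alphabet (wrapping around), then convert every letter to uppercase.
So "liWKglLml" becomes "VSGUQVVWV".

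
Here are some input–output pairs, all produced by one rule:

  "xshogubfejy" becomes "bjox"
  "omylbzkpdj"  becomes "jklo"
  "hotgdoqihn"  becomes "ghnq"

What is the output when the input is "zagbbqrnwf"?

bfrz

The pattern: keep one character in every 3, starting at position 1 (positions 1st, 4th, 7th, ...), then sort the characters into alphabetical order.
Applying both steps to "zagbbqrnwf": "zbrf", then "bfrz".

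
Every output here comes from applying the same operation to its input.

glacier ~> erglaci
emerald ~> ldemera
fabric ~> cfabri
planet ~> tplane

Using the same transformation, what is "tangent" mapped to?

nttange

Looking at the pairs, the operation is to move the first 3 characters to the end (rotate left by 3), then move the first 2 characters to the end (rotate left by 2).
"tangent" → "genttan" → "nttange".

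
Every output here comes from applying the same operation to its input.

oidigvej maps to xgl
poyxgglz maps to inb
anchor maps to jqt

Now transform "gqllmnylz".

The pattern: shift every letter 2 places forward in the alphabet (wrapping around), then keep only the last 3 characters.
For "gqllmnylz", step one produces "isnnopanb"; step two turns that into "anb".
(Check on "anchor": → "cpejqt" → "jqt" ✓)

anb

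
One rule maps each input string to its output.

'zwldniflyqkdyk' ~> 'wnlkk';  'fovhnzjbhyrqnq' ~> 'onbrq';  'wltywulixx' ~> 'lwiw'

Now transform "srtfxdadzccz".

Rule — move the first character to the end, then keep one character in every 3, starting at position 1 (positions 1st, 4th, 7th, ...).
On "srtfxdadzccz" that produces "rxdc".

rxdc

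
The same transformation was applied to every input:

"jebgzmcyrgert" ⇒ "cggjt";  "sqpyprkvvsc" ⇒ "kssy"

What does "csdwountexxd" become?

What's happening: keep one character in every 3, starting at position 1 (positions 1st, 4th, 7th, ...), then sort the characters into alphabetical order.
On "csdwountexxd" that produces "cnwx".

cnwx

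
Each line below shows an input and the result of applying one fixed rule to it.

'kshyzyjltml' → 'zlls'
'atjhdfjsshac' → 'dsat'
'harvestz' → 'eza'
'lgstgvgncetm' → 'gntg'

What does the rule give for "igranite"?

What's happening: keep one character in every 3, starting at position 2 (positions 2nd, 5th, 8th, ...), then move the first character to the end.
For "igranite", step one produces "gne"; step two turns that into "neg".

neg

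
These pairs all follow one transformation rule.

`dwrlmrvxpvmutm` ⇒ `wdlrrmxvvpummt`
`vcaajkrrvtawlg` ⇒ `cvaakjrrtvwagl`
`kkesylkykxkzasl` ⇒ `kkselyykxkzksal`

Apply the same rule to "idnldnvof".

The rule is to swap each adjacent pair of characters (1↔2, 3↔4, ...).
"idnldnvof" → "dilnndovf".

dilnndovf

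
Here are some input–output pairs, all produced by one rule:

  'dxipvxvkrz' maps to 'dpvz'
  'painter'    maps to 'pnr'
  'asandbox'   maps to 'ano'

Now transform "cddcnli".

The transformation: keep one character in every 3, starting at position 1 (positions 1st, 4th, 7th, ...).
Doing the same to "cddcnli": "cci".

cci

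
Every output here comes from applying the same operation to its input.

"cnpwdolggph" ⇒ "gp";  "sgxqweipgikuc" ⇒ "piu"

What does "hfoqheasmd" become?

sd

The pattern: keep every other character starting from the second (positions 2nd, 4th, 6th, ...), then delete the first 3 characters.
"hfoqheasmd" → "fqesd" → "sd".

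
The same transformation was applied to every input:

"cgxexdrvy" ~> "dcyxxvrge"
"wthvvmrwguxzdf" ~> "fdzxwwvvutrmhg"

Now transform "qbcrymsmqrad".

baysrrqqmmdc

The rule is to sort the characters into reverse alphabetical order, then move the last 2 characters to the front (rotate right by 2).
Starting from "qbcrymsmqrad": after the first operation, "ysrrqqmmdcba"; after the second, "baysrrqqmmdc".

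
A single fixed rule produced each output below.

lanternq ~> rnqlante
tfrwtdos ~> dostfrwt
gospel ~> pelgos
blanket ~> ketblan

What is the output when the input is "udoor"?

oorud

The rule is to move the last 3 characters to the front (rotate right by 3).
On "udoor" that produces "oorud".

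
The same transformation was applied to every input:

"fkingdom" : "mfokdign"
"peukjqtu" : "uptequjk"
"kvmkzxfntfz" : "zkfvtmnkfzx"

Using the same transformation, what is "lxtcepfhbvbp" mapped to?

The pattern: reverse the string, then take characters alternately from the front and the back (1st, last, 2nd, 2nd-last, ...).
Working it through for "lxtcepfhbvbp": intermediate "pbvbhfpectxl", final "plbxvtbchefp".
(Check on "peukjqtu": → "utqjkuep" → "uptequjk" ✓)

plbxvtbchefp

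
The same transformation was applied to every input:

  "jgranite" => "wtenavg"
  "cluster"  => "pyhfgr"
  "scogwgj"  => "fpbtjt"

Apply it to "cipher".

Rule — delete the last character, then shift every letter 13 places forward in the alphabet (wrapping around) — i.e. ROT13.
Working it through for "cipher": intermediate "ciphe", final "pvcur".

pvcur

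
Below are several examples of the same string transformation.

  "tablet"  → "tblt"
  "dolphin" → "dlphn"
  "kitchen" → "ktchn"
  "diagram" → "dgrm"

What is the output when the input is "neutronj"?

The rule is to remove every vowel.
"neutronj" → "ntrnj".

ntrnj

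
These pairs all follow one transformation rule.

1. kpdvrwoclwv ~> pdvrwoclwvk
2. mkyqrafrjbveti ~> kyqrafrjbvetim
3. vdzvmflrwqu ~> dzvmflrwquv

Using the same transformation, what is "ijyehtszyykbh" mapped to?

jyehtszyykbhi

Looking at the pairs, the operation is to move the first character to the end.
On "ijyehtszyykbh" that produces "jyehtszyykbhi".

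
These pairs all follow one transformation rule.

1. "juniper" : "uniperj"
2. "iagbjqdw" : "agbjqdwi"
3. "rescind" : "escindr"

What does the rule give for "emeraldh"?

meraldhe

What's happening: move the first character to the end.
Applying that to "emeraldh" gives "meraldhe".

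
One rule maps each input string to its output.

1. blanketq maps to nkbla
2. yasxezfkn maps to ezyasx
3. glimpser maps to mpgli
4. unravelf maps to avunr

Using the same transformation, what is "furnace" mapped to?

What's happening: delete the last 3 characters, then move the last 2 characters to the front (rotate right by 2).
Working it through for "furnace": intermediate "furn", final "rnfu".

rnfu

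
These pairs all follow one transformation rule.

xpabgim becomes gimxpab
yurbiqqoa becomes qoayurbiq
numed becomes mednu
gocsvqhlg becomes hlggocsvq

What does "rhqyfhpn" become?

hpnrhqyf

In each case the input is transformed by: move the last 3 characters to the front (rotate right by 3).
Doing the same to "rhqyfhpn": "hpnrhqyf".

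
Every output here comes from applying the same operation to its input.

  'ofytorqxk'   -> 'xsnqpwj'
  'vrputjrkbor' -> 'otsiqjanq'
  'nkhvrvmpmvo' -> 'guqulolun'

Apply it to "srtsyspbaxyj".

The rule is to delete the first 2 characters, then shift every letter 1 place backward in the alphabet (wrapping around).
On "srtsyspbaxyj": the first step gives "tsyspbaxyj", and the second then gives "srxroazwxi".

srxroazwxi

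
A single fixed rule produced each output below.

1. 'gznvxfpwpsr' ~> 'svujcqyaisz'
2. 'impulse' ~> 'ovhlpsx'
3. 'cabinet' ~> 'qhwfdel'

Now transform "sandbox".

eravdqg

Rule — move the last 3 characters to the front (rotate right by 3), then shift every letter 3 places forward in the alphabet (wrapping around).
Starting from "sandbox": after the first operation, "boxsand"; after the second, "eravdqg".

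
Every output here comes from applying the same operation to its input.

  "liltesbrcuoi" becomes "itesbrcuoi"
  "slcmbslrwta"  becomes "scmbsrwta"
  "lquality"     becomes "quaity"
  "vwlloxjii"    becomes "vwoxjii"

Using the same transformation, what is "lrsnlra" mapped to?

rsnra

Rule — remove every "l".
"lrsnlra" → "rsnra".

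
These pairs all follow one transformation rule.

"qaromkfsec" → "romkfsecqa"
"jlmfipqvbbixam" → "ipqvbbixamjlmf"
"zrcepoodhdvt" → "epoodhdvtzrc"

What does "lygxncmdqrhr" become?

Each output is the input with this applied: move the last 3 characters to the front (rotate right by 3), then swap the front and back halves of the string.
"lygxncmdqrhr" → "xncmdqrhrlyg".

xncmdqrhrlyg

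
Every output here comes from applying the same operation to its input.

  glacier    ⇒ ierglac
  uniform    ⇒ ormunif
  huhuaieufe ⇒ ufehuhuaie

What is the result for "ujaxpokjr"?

What's happening: move the last 3 characters to the front (rotate right by 3).
Doing the same to "ujaxpokjr": "kjrujaxpo".

kjrujaxpo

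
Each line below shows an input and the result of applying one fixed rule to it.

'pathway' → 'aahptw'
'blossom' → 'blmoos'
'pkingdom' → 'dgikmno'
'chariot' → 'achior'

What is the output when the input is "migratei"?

aegiimr

The transformation: sort the characters into alphabetical order, then delete the last character.
On "migratei": the first step gives "aegiimrt", and the second then gives "aegiimr".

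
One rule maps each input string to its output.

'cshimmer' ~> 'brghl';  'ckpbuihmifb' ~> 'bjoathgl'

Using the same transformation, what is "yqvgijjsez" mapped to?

xpufhii

Rule — delete the last 3 characters, then shift every letter 1 place backward in the alphabet (wrapping around).
For "yqvgijjsez", step one produces "yqvgijj"; step two turns that into "xpufhii".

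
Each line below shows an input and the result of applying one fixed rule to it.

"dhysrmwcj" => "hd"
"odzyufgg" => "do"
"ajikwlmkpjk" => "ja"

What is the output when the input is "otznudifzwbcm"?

to

The pattern: swap each adjacent pair of characters (1↔2, 3↔4, ...), then keep only the first 2 characters.
"otznudifzwbcm" → "tonzdufiwzcbm" → "to".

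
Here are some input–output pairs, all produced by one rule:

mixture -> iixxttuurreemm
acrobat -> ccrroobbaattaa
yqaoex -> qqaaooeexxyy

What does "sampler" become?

aammpplleerrss

In each case the input is transformed by: double every character, then move the first 2 characters to the end (rotate left by 2).
Starting from "sampler": after the first operation, "ssaammpplleerr"; after the second, "aammpplleerrss".
(Check on "acrobat": → "aaccrroobbaatt" → "ccrroobbaattaa" ✓)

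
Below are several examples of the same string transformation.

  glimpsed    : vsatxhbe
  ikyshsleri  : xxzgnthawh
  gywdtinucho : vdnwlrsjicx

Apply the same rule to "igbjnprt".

xivgqeyc

In each case the input is transformed by: shift every letter 11 places backward in the alphabet (wrapping around), then take characters alternately from the front and the back (1st, last, 2nd, 2nd-last, ...).
For "igbjnprt", step one produces "xvqycegi"; step two turns that into "xivgqeyc".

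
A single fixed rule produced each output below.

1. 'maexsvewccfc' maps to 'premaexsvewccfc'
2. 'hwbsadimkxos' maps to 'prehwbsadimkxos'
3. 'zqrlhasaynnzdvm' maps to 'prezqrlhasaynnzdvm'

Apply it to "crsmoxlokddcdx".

precrsmoxlokddcdx

Each output is the input with this applied: prepend "pre".
So "crsmoxlokddcdx" becomes "precrsmoxlokddcdx".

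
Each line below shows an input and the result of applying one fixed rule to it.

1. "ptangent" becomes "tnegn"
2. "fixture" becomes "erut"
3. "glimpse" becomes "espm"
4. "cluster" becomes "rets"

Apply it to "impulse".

Rule — reverse the string, then delete the last 3 characters.
Starting from "impulse": after the first operation, "eslupmi"; after the second, "eslu".
(Check on "glimpse": → "espmilg" → "espm" ✓)

eslu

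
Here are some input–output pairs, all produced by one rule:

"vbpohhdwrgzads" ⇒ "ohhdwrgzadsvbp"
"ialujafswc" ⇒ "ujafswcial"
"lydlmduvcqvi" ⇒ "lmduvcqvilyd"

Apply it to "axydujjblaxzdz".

Each output is the input with this applied: move the first 3 characters to the end (rotate left by 3).
So "axydujjblaxzdz" becomes "dujjblaxzdzaxy".

dujjblaxzdzaxy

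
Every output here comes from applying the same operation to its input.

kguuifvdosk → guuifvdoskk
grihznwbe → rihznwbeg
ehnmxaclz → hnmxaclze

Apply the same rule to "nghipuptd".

Rule — move the first character to the end.
"nghipuptd" → "ghipuptdn".

ghipuptdn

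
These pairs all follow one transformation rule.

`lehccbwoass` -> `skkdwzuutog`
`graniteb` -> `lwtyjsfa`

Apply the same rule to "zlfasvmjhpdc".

hvurdxsknebz

Rule — shift every letter 8 places backward in the alphabet (wrapping around), then move the last 3 characters to the front (rotate right by 3).
Starting from "zlfasvmjhpdc": after the first operation, "rdxsknebzhvu"; after the second, "hvurdxsknebz".
(Check on "graniteb": → "yjsfalwt" → "lwtyjsfa" ✓)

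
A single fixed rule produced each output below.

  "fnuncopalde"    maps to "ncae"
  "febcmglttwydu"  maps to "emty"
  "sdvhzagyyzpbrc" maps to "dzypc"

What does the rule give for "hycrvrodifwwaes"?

Rule — keep one character in every 3, starting at position 2 (positions 2nd, 5th, 8th, ...).
Doing the same to "hycrvrodifwwaes": "yvdwe".

yvdwe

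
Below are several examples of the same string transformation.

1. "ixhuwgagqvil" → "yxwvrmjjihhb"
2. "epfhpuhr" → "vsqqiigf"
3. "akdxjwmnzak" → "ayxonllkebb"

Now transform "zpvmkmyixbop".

Looking at the pairs, the operation is to sort the characters into reverse alphabetical order, then shift every letter 1 place forward in the alphabet (wrapping around).
On "zpvmkmyixbop": the first step gives "zyxvppommkib", and the second then gives "azywqqpnnljc".

azywqqpnnljc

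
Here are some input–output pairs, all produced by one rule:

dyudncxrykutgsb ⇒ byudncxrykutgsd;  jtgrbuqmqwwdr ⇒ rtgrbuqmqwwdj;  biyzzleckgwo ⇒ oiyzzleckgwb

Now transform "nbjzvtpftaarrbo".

The pattern: swap the first and last characters.
For "nbjzvtpftaarrbo" the result is "objzvtpftaarrbn".

objzvtpftaarrbn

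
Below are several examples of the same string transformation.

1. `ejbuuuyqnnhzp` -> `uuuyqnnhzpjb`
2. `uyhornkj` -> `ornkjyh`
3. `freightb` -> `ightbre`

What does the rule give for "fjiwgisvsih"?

wgisvsihji

The rule is to delete the first character, then move the first 2 characters to the end (rotate left by 2).
On "fjiwgisvsih": the first step gives "jiwgisvsih", and the second then gives "wgisvsihji".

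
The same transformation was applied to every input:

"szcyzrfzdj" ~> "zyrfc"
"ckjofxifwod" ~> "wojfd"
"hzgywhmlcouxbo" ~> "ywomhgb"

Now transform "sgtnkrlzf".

trlg

The transformation: sort the characters into reverse alphabetical order, then keep every other character starting from the second (positions 2nd, 4th, 6th, ...).
So "sgtnkrlzf" becomes "trlg".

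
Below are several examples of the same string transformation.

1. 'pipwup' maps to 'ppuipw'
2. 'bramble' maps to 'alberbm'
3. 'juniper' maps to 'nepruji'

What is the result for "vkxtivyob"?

What's happening: swap each adjacent pair of characters (1↔2, 3↔4, ...), then move the first 3 characters to the end (rotate left by 3).
For "vkxtivyob", step one produces "kvtxvioyb"; step two turns that into "xvioybkvt".
(Check on "juniper": → "ujinepr" → "nepruji" ✓)

xvioybkvt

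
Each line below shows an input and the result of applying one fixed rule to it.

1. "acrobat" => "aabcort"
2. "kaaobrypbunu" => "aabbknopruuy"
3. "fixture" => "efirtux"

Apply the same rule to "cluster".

celrstu

Looking at the pairs, the operation is to sort the characters into alphabetical order.
Doing the same to "cluster": "celrstu".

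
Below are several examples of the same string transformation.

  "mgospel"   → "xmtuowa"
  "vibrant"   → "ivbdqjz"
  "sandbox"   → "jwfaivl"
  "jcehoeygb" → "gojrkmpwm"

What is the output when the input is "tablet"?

tmbbij

In each case the input is transformed by: move the last 3 characters to the front (rotate right by 3), then shift every letter 8 places forward in the alphabet (wrapping around).
Starting from "tablet": after the first operation, "lettab"; after the second, "tmbbij".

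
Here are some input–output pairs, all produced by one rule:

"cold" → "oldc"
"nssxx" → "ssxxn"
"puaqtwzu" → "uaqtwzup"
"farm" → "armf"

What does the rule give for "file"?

The rule is to move the first character to the end.
Doing the same to "file": "ilef".

ilef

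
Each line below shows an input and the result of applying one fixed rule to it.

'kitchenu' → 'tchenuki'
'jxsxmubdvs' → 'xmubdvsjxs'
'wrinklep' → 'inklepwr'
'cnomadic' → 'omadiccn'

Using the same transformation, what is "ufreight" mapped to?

The pattern: move the last 2 characters to the front (rotate right by 2), then swap the front and back halves of the string.
On "ufreight": the first step gives "htufreig", and the second then gives "reightuf".
(Check on "jxsxmubdvs": → "vsjxsxmubd" → "xmubdvsjxs" ✓)

reightuf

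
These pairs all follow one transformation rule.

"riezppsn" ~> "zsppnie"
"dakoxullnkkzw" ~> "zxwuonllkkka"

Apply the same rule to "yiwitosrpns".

wtssrponii

The transformation: delete the first character, then sort the characters into reverse alphabetical order.
Working it through for "yiwitosrpns": intermediate "iwitosrpns", final "wtssrponii".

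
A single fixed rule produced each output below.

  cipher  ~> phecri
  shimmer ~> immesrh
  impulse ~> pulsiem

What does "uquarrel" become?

uarreulq

Each output is the input with this applied: swap the first and last characters, then move the first 2 characters to the end (rotate left by 2).
Starting from "uquarrel": after the first operation, "lquarreu"; after the second, "uarreulq".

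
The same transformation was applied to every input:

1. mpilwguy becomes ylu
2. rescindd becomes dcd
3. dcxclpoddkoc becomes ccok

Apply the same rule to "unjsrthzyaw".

Looking at the pairs, the operation is to swap the first and last characters, then keep one character in every 3, starting at position 1 (positions 1st, 4th, 7th, ...).
For "unjsrthzyaw", step one produces "wnjsrthzyau"; step two turns that into "wsha".

wsha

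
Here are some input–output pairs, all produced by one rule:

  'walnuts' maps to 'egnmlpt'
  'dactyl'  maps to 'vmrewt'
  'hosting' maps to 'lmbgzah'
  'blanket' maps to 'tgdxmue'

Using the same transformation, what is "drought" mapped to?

hnzamwk

The rule is to shift every letter 7 places backward in the alphabet (wrapping around), then move the first 2 characters to the end (rotate left by 2).
"drought" → "wkhnzam" → "hnzamwk".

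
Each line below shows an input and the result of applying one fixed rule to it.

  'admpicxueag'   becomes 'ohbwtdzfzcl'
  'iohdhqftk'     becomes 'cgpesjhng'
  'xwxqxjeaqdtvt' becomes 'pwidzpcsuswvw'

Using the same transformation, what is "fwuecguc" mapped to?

dbftbevt

The transformation: shift every letter 1 place backward in the alphabet (wrapping around), then move the first 3 characters to the end (rotate left by 3).
For "fwuecguc", step one produces "evtdbftb"; step two turns that into "dbftbevt".
(Check on "iohdhqftk": → "hngcgpesj" → "cgpesjhng" ✓)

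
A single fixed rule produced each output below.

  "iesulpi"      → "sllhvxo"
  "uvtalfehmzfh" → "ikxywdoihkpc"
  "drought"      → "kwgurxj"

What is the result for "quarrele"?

ohtxduuh

Rule — shift every letter 3 places forward in the alphabet (wrapping around), then move the last 2 characters to the front (rotate right by 2).
On "quarrele" that produces "ohtxduuh".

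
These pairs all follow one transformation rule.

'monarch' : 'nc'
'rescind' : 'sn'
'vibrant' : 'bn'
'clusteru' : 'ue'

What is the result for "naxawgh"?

Looking at the pairs, the operation is to keep one character in every 3, starting at position 3 (positions 3rd, 6th, 9th, ...).
For "naxawgh" the result is "xg".

xg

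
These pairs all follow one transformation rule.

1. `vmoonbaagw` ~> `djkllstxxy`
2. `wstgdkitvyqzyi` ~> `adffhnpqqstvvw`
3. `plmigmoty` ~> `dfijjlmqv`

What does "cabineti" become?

bffkqxyz

The transformation: shift every letter 3 places backward in the alphabet (wrapping around), then sort the characters into alphabetical order.
Working it through for "cabineti": intermediate "zxyfkbqf", final "bffkqxyz".
(Check on "wstgdkitvyqzyi": → "tpqdahfqsvnwvf" → "adffhnpqqstvvw" ✓)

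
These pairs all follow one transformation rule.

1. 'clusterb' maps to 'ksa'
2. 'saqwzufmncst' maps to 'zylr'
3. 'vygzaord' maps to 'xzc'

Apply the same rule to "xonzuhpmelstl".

In each case the input is transformed by: shift every letter 1 place backward in the alphabet (wrapping around), then keep one character in every 3, starting at position 2 (positions 2nd, 5th, 8th, ...).
"xonzuhpmelstl" → "wnmytgoldkrsk" → "ntlr".
(Check on "saqwzufmncst": → "rzpvytelmbrs" → "zylr" ✓)

ntlr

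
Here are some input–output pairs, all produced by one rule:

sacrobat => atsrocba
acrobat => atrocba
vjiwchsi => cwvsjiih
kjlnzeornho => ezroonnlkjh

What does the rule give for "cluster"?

The pattern: sort the characters into reverse alphabetical order, then move the last character to the front.
Starting from "cluster": after the first operation, "utsrlec"; after the second, "cutsrle".

cutsrle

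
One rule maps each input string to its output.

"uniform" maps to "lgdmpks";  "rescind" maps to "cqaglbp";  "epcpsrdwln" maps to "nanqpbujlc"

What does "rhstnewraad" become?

What's happening: shift every letter 2 places backward in the alphabet (wrapping around), then move the first character to the end.
On "rhstnewraad": the first step gives "pfqrlcupyyb", and the second then gives "fqrlcupyybp".

fqrlcupyybp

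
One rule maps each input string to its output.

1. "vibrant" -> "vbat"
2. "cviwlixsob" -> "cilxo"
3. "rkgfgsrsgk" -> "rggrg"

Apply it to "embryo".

eby

Rule — keep every other character starting from the first (positions 1st, 3rd, 5th, ...).
On "embryo" that produces "eby".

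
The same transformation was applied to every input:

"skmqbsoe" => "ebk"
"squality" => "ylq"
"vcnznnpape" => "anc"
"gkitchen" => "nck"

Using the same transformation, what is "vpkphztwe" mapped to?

whp

Each output is the input with this applied: keep one character in every 3, starting at position 2 (positions 2nd, 5th, 8th, ...), then reverse the string.
Applying that to "vpkphztwe" gives "whp".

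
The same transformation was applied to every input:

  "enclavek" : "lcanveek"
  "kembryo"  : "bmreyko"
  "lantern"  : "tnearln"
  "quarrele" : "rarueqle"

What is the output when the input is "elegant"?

What's happening: move the first 3 characters to the end (rotate left by 3), then take characters alternately from the front and the back (1st, last, 2nd, 2nd-last, ...).
On "elegant": the first step gives "gantele", and the second then gives "gealnet".

gealnet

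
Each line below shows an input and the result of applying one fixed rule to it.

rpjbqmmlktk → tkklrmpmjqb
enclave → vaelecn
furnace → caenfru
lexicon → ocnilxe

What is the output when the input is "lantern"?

rentlna

Rule — move the last 2 characters to the front (rotate right by 2), then take characters alternately from the front and the back (1st, last, 2nd, 2nd-last, ...).
Applying that to "lantern" gives "rentlna".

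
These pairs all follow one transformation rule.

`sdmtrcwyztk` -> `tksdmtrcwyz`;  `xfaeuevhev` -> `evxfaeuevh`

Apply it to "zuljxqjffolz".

The transformation: move the last 2 characters to the front (rotate right by 2).
"zuljxqjffolz" → "lzzuljxqjffo".

lzzuljxqjffo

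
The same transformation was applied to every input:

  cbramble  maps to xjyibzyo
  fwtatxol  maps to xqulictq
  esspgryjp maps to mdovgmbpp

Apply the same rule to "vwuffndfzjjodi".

cckacwgglafstr

Each output is the input with this applied: move the first 3 characters to the end (rotate left by 3), then shift every letter 3 places backward in the alphabet (wrapping around).
Working it through for "vwuffndfzjjodi": intermediate "ffndfzjjodivwu", final "cckacwgglafstr".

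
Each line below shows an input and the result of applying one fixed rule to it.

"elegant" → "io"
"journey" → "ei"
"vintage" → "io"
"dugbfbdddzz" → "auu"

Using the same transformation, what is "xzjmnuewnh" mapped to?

What's happening: shift every letter 5 places backward in the alphabet (wrapping around), then keep only the vowels.
For "xzjmnuewnh", step one produces "suehipzric"; step two turns that into "ueii".
(Check on "vintage": → "qdiovbz" → "io" ✓)

ueii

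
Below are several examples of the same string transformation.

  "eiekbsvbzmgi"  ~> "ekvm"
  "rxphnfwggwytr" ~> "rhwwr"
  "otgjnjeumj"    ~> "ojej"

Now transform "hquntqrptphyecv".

hnrpe

Looking at the pairs, the operation is to keep one character in every 3, starting at position 1 (positions 1st, 4th, 7th, ...).
For "hquntqrptphyecv" the result is "hnrpe".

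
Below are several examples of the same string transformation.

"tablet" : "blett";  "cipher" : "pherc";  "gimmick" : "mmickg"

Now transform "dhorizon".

orizond

What's happening: move the first 2 characters to the end (rotate left by 2), then delete the last character.
For "dhorizon" the result is "orizond".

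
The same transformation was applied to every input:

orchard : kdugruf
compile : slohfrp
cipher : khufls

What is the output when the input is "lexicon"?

The rule is to move the first 3 characters to the end (rotate left by 3), then shift every letter 3 places forward in the alphabet (wrapping around).
For "lexicon", step one produces "iconlex"; step two turns that into "lfrqoha".

lfrqoha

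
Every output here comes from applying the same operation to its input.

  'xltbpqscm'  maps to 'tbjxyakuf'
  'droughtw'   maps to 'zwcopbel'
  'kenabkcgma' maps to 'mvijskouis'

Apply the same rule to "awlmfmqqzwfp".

etunuyyhenxi

The rule is to move the first character to the end, then shift every letter 8 places forward in the alphabet (wrapping around).
For "awlmfmqqzwfp", step one produces "wlmfmqqzwfpa"; step two turns that into "etunuyyhenxi".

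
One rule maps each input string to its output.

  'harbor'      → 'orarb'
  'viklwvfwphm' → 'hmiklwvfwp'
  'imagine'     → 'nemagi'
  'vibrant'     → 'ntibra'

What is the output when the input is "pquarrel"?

elquarr

Rule — delete the first character, then move the last 2 characters to the front (rotate right by 2).
On "pquarrel": the first step gives "quarrel", and the second then gives "elquarr".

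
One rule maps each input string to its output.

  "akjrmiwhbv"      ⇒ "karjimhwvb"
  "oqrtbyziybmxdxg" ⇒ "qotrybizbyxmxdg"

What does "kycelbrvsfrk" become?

Rule — swap each adjacent pair of characters (1↔2, 3↔4, ...).
Doing the same to "kycelbrvsfrk": "ykecblvrfskr".

ykecblvrfskr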